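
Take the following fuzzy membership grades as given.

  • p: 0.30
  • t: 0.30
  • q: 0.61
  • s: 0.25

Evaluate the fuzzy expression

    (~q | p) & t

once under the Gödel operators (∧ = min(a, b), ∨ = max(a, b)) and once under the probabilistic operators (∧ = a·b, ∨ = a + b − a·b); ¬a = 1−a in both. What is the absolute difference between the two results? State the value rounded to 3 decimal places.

0.128

Under Gödel:
  ~q = 1 − 0.61 = 0.39
  ~q | p = max(a, b) on (0.39, 0.30) = 0.39
  (~q | p) & t = min(a, b) on (0.39, 0.30) = 0.30
  → value = 0.3000
Under probabilistic:
  ~q = 1 − 0.6100 = 0.3900
  ~q | p = a + b − a·b on (0.3900, 0.3000) = 0.5730
  (~q | p) & t = a·b on (0.5730, 0.3000) = 0.1719
  → value = 0.1719
|0.3000 − 0.1719| = 0.128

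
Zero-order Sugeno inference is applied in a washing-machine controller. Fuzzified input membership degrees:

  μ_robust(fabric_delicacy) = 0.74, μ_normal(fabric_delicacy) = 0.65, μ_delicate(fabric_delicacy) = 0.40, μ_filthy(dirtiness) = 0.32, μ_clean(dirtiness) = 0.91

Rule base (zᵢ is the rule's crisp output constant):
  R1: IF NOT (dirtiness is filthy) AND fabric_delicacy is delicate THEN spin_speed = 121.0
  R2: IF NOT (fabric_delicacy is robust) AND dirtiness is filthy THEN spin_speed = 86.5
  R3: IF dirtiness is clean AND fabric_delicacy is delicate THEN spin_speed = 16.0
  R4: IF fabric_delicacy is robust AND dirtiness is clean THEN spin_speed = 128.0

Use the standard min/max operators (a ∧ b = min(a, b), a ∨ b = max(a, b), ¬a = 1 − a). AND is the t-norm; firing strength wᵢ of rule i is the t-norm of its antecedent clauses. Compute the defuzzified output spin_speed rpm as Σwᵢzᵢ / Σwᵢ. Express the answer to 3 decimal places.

R1 (z=121.0): ¬filthy=1−0.32=0.68, delicate=0.40; AND[min(a, b)] → w = 0.40
R2 (z=86.5): ¬robust=1−0.74=0.26, filthy=0.32; AND[min(a, b)] → w = 0.26
R3 (z=16.0): clean=0.91, delicate=0.40; AND[min(a, b)] → w = 0.40
R4 (z=128.0): robust=0.74, clean=0.91; AND[min(a, b)] → w = 0.74
Weighted average = (0.40·121.0 + 0.26·86.5 + 0.40·16.0 + 0.74·128.0) / (0.40 + 0.26 + 0.40 + 0.74)
  = 172.0100 / 1.8000 = 95.561

95.561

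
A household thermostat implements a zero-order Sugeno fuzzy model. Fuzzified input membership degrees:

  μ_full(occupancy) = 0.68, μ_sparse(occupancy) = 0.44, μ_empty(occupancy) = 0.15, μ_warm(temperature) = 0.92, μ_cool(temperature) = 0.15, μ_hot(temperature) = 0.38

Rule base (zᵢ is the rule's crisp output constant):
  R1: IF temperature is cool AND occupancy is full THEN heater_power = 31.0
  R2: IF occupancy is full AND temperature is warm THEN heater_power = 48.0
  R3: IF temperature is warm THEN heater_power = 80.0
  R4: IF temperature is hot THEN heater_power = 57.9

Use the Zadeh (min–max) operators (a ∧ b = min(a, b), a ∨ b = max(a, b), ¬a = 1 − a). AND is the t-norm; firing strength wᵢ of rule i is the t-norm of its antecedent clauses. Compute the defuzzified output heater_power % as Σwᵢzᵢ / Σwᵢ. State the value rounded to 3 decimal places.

62.391

R1 (z=31.0): cool=0.15, full=0.68; AND[min(a, b)] → w = 0.15
R2 (z=48.0): full=0.68, warm=0.92; AND[min(a, b)] → w = 0.68
R3 (z=80.0): warm=0.92 → w = 0.92
R4 (z=57.9): hot=0.38 → w = 0.38
Weighted average = (0.15·31.0 + 0.68·48.0 + 0.92·80.0 + 0.38·57.9) / (0.15 + 0.68 + 0.92 + 0.38)
  = 132.8920 / 2.1300 = 62.391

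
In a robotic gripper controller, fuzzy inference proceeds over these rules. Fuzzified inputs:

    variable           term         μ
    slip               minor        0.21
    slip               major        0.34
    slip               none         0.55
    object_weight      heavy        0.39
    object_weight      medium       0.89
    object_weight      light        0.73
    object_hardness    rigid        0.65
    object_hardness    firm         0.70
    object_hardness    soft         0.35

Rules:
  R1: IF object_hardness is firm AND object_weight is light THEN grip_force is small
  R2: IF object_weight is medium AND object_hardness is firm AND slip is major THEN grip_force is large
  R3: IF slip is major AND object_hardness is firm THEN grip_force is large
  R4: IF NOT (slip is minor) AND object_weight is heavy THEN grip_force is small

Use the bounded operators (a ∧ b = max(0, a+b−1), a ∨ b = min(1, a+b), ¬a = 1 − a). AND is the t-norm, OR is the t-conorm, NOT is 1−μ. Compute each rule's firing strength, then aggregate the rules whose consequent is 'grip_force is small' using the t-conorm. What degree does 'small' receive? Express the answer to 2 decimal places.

0.61

R1: firm=0.70, light=0.73; AND[max(0, a+b−1)] → w = 0.43
R2: medium=0.89, firm=0.70, major=0.34; AND[max(0, a+b−1)] → w = 0.00
R3: major=0.34, firm=0.70; AND[max(0, a+b−1)] → w = 0.04
R4: ¬minor=1−0.21=0.79, heavy=0.39; AND[max(0, a+b−1)] → w = 0.18
Rules with consequent 'small': {R1, R4} → strengths 0.43, 0.18
Aggregate via t-conorm [min(1, a+b)]: 0.61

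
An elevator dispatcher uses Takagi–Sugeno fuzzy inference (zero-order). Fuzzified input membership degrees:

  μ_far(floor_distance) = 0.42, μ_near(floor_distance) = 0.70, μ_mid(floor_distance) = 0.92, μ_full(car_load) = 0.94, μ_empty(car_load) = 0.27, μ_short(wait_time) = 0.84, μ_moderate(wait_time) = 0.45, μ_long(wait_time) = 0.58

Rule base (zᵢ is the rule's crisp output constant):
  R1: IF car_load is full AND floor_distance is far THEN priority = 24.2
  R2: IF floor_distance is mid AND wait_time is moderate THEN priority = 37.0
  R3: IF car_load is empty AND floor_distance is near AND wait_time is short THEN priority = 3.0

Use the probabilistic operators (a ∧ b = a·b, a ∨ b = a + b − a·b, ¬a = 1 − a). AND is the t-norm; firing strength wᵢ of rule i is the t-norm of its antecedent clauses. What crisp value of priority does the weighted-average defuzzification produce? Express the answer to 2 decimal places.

R1 (z=24.2): full=0.94, far=0.42; AND[a·b] → w = 0.3948
R2 (z=37.0): mid=0.92, moderate=0.45; AND[a·b] → w = 0.4140
R3 (z=3.0): empty=0.27, near=0.70, short=0.84; AND[a·b] → w = 0.1588
Weighted average = (0.3948·24.2 + 0.4140·37.0 + 0.1588·3.0) / (0.3948 + 0.4140 + 0.1588)
  = 25.3484 / 0.9676 = 26.20

26.20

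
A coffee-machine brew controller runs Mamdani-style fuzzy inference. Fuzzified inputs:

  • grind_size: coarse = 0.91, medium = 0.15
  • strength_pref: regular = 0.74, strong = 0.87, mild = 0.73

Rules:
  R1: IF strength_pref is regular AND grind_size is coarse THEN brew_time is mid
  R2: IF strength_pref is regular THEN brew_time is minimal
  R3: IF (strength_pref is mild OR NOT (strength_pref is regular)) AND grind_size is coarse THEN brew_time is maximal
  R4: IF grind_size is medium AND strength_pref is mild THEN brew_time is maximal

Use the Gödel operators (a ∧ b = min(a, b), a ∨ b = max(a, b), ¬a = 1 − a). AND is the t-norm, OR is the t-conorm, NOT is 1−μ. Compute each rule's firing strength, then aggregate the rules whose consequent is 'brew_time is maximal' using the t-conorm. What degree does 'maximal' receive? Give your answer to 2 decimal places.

R1: regular=0.74, coarse=0.91; AND[min(a, b)] → w = 0.74
R2: regular=0.74 → w = 0.74
R3: (mild=0.73 OR ¬regular=1−0.74=0.26) = 0.73; AND[min(a, b)] with coarse=0.91 → w = 0.73
R4: medium=0.15, mild=0.73; AND[min(a, b)] → w = 0.15
Rules with consequent 'maximal': {R3, R4} → strengths 0.73, 0.15
Aggregate via t-conorm [max(a, b)]: 0.73

0.73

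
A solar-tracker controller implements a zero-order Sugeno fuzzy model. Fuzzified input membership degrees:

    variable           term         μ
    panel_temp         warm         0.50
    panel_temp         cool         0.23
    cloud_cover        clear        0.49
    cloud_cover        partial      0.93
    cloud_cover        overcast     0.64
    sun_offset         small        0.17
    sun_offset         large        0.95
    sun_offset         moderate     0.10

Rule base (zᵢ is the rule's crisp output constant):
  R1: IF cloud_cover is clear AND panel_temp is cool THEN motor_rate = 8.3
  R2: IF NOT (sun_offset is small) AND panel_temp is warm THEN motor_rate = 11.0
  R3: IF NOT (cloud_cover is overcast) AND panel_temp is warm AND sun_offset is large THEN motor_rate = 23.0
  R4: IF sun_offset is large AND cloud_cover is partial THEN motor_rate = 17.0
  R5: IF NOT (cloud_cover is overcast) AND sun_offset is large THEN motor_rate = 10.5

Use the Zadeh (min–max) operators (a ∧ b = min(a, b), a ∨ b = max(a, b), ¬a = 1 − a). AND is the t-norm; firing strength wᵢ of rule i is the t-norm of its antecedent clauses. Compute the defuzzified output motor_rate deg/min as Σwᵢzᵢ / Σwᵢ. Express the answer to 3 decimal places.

14.823

R1 (z=8.3): clear=0.49, cool=0.23; AND[min(a, b)] → w = 0.23
R2 (z=11.0): ¬small=1−0.17=0.83, warm=0.50; AND[min(a, b)] → w = 0.50
R3 (z=23.0): ¬overcast=1−0.64=0.36, warm=0.50, large=0.95; AND[min(a, b)] → w = 0.36
R4 (z=17.0): large=0.95, partial=0.93; AND[min(a, b)] → w = 0.93
R5 (z=10.5): ¬overcast=1−0.64=0.36, large=0.95; AND[min(a, b)] → w = 0.36
Weighted average = (0.23·8.3 + 0.50·11.0 + 0.36·23.0 + 0.93·17.0 + 0.36·10.5) / (0.23 + 0.50 + 0.36 + 0.93 + 0.36)
  = 35.2790 / 2.3800 = 14.823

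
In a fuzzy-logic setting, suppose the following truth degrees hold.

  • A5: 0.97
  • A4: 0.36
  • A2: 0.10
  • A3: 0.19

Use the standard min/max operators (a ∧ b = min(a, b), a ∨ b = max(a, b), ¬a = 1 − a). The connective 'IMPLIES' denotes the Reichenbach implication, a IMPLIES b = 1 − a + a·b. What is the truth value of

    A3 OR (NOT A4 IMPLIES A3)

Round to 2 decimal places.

NOT A4 = 1 − 0.36 = 0.64
NOT A4 IMPLIES A3  [Reichenbach: 1 − a + a·b] with a=0.64, b=0.19 → 0.48
A3 OR (NOT A4 IMPLIES A3) = max(a, b) on (0.19, 0.48) = 0.48

0.48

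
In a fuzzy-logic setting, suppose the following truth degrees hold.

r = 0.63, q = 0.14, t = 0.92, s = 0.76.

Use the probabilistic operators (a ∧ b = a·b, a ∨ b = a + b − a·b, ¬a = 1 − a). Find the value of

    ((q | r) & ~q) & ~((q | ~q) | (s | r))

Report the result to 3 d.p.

0.006

q | r = a + b − a·b on (0.1400, 0.6300) = 0.6818
~q = 1 − 0.1400 = 0.8600
(q | r) & ~q = a·b on (0.6818, 0.8600) = 0.5863
~q = 1 − 0.1400 = 0.8600
q | ~q = a + b − a·b on (0.1400, 0.8600) = 0.8796
s | r = a + b − a·b on (0.7600, 0.6300) = 0.9112
(q | ~q) | (s | r) = a + b − a·b on (0.8796, 0.9112) = 0.9893
~((q | ~q) | (s | r)) = 1 − 0.9893 = 0.0107
((q | r) & ~q) & ~((q | ~q) | (s | r)) = a·b on (0.5863, 0.0107) = 0.0063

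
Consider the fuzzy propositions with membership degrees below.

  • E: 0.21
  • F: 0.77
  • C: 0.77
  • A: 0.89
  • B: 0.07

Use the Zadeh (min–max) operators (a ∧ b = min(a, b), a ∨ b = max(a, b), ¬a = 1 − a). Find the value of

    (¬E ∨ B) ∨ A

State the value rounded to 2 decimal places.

0.89

¬E = 1 − 0.21 = 0.79
¬E ∨ B = max(a, b) on (0.79, 0.07) = 0.79
(¬E ∨ B) ∨ A = max(a, b) on (0.79, 0.89) = 0.89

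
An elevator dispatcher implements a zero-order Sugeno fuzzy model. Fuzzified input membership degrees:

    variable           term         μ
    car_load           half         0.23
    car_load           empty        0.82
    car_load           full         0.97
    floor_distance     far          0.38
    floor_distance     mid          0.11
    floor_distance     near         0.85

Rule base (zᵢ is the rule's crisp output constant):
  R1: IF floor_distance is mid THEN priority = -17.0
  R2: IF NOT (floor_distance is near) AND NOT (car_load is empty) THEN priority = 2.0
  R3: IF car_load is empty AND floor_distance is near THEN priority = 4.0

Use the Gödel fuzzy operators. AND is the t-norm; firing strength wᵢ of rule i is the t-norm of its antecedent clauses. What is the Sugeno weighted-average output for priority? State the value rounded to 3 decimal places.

1.583

R1 (z=-17.0): mid=0.11 → w = 0.11
R2 (z=2.0): ¬near=1−0.85=0.15, ¬empty=1−0.82=0.18; AND[min(a, b)] → w = 0.15
R3 (z=4.0): empty=0.82, near=0.85; AND[min(a, b)] → w = 0.82
Weighted average = (0.11·-17.0 + 0.15·2.0 + 0.82·4.0) / (0.11 + 0.15 + 0.82)
  = 1.7100 / 1.0800 = 1.583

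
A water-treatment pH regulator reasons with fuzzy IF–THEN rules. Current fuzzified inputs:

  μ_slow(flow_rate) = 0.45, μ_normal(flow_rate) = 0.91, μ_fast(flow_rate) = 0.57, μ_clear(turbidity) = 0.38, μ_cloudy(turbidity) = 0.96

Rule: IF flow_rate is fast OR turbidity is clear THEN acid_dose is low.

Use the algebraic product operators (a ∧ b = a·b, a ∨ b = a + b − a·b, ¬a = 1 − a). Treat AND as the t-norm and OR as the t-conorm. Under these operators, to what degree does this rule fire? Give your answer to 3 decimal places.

firing strength: fast=0.57, clear=0.38; OR[a + b − a·b] → w = 0.7334

0.733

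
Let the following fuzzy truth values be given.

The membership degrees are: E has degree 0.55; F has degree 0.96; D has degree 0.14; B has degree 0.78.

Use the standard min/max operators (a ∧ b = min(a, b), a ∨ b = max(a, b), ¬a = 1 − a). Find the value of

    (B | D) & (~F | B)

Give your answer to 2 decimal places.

B | D = max(a, b) on (0.78, 0.14) = 0.78
~F = 1 − 0.96 = 0.04
~F | B = max(a, b) on (0.04, 0.78) = 0.78
(B | D) & (~F | B) = min(a, b) on (0.78, 0.78) = 0.78

0.78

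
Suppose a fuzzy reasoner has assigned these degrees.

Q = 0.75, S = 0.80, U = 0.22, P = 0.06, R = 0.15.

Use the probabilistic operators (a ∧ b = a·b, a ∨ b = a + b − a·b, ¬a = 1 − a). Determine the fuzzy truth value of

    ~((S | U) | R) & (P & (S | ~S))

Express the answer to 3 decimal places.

0.007

S | U = a + b − a·b on (0.8000, 0.2200) = 0.8440
(S | U) | R = a + b − a·b on (0.8440, 0.1500) = 0.8674
~((S | U) | R) = 1 − 0.8674 = 0.1326
~S = 1 − 0.8000 = 0.2000
S | ~S = a + b − a·b on (0.8000, 0.2000) = 0.8400
P & (S | ~S) = a·b on (0.0600, 0.8400) = 0.0504
~((S | U) | R) & (P & (S | ~S)) = a·b on (0.1326, 0.0504) = 0.0067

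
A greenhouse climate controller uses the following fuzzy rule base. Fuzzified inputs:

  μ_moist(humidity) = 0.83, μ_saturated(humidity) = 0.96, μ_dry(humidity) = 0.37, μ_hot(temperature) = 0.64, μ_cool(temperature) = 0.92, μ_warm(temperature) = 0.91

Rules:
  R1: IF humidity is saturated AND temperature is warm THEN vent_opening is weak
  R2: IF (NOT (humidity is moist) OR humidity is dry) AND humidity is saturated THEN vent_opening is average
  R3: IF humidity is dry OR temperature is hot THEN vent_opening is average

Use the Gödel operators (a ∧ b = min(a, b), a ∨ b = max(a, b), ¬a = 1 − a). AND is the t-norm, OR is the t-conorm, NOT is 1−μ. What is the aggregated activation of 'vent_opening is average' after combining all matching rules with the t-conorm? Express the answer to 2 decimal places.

R1: saturated=0.96, warm=0.91; AND[min(a, b)] → w = 0.91
R2: (¬moist=1−0.83=0.17 OR dry=0.37) = 0.37; AND[min(a, b)] with saturated=0.96 → w = 0.37
R3: dry=0.37, hot=0.64; OR[max(a, b)] → w = 0.64
Rules with consequent 'average': {R2, R3} → strengths 0.37, 0.64
Aggregate via t-conorm [max(a, b)]: 0.64

0.64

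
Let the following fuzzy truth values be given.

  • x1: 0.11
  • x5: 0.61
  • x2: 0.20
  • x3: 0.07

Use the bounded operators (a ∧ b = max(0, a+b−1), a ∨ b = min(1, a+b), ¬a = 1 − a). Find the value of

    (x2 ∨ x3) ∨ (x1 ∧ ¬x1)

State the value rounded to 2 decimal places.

x2 ∨ x3 = min(1, a+b) on (0.20, 0.07) = 0.27
¬x1 = 1 − 0.11 = 0.89
x1 ∧ ¬x1 = max(0, a+b−1) on (0.11, 0.89) = 0.00
(x2 ∨ x3) ∨ (x1 ∧ ¬x1) = min(1, a+b) on (0.27, 0.00) = 0.27

0.27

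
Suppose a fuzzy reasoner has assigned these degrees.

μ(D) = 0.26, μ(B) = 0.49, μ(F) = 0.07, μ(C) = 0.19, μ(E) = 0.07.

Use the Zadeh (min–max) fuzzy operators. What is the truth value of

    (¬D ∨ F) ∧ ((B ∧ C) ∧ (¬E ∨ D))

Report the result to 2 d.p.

0.19

¬D = 1 − 0.26 = 0.74
¬D ∨ F = max(a, b) on (0.74, 0.07) = 0.74
B ∧ C = min(a, b) on (0.49, 0.19) = 0.19
¬E = 1 − 0.07 = 0.93
¬E ∨ D = max(a, b) on (0.93, 0.26) = 0.93
(B ∧ C) ∧ (¬E ∨ D) = min(a, b) on (0.19, 0.93) = 0.19
(¬D ∨ F) ∧ ((B ∧ C) ∧ (¬E ∨ D)) = min(a, b) on (0.74, 0.19) = 0.19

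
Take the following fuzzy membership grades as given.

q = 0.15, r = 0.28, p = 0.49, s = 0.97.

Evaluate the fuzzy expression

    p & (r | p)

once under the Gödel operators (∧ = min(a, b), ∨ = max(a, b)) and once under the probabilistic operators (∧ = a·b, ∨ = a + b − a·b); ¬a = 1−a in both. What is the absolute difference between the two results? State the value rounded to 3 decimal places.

Under Gödel:
  r | p = max(a, b) on (0.28, 0.49) = 0.49
  p & (r | p) = min(a, b) on (0.49, 0.49) = 0.49
  → value = 0.4900
Under probabilistic:
  r | p = a + b − a·b on (0.2800, 0.4900) = 0.6328
  p & (r | p) = a·b on (0.4900, 0.6328) = 0.3101
  → value = 0.3101
|0.4900 − 0.3101| = 0.180

0.180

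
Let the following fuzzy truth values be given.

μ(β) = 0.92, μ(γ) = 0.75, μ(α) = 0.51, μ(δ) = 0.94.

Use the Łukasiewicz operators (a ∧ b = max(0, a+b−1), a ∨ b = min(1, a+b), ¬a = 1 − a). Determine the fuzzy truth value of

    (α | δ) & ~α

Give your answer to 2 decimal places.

0.49

α | δ = min(1, a+b) on (0.51, 0.94) = 1.00
~α = 1 − 0.51 = 0.49
(α | δ) & ~α = max(0, a+b−1) on (1.00, 0.49) = 0.49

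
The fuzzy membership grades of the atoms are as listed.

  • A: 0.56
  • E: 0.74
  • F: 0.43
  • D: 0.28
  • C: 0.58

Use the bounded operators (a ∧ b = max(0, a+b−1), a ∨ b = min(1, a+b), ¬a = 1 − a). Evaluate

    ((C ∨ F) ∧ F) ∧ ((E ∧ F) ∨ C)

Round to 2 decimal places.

C ∨ F = min(1, a+b) on (0.58, 0.43) = 1.00
(C ∨ F) ∧ F = max(0, a+b−1) on (1.00, 0.43) = 0.43
E ∧ F = max(0, a+b−1) on (0.74, 0.43) = 0.17
(E ∧ F) ∨ C = min(1, a+b) on (0.17, 0.58) = 0.75
((C ∨ F) ∧ F) ∧ ((E ∧ F) ∨ C) = max(0, a+b−1) on (0.43, 0.75) = 0.18

0.18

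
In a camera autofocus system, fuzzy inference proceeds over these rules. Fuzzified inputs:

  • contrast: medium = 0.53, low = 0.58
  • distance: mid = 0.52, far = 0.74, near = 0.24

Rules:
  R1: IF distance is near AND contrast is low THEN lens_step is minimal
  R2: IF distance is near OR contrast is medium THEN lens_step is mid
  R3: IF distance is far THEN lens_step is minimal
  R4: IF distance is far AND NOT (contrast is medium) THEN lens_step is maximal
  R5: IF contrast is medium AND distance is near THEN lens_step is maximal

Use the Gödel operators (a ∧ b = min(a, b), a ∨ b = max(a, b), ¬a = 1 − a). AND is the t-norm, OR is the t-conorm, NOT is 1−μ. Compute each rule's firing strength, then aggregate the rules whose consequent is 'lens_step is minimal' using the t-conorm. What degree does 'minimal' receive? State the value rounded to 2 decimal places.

0.74

R1: near=0.24, low=0.58; AND[min(a, b)] → w = 0.24
R2: near=0.24, medium=0.53; OR[max(a, b)] → w = 0.53
R3: far=0.74 → w = 0.74
R4: far=0.74, ¬medium=1−0.53=0.47; AND[min(a, b)] → w = 0.47
R5: medium=0.53, near=0.24; AND[min(a, b)] → w = 0.24
Rules with consequent 'minimal': {R1, R3} → strengths 0.24, 0.74
Aggregate via t-conorm [max(a, b)]: 0.74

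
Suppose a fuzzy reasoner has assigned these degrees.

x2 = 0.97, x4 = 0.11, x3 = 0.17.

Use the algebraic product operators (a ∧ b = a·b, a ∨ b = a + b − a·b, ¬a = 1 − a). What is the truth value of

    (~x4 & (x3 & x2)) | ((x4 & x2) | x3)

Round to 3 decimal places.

0.367

~x4 = 1 − 0.1100 = 0.8900
x3 & x2 = a·b on (0.1700, 0.9700) = 0.1649
~x4 & (x3 & x2) = a·b on (0.8900, 0.1649) = 0.1468
x4 & x2 = a·b on (0.1100, 0.9700) = 0.1067
(x4 & x2) | x3 = a + b − a·b on (0.1067, 0.1700) = 0.2586
(~x4 & (x3 & x2)) | ((x4 & x2) | x3) = a + b − a·b on (0.1468, 0.2586) = 0.3674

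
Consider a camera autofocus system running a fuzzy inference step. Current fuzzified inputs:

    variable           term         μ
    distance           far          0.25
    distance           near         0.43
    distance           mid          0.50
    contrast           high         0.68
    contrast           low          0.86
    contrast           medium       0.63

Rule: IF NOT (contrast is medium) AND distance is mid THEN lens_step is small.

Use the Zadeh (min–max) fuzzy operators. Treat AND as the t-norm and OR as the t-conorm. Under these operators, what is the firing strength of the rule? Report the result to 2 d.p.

0.37

firing strength: ¬medium=1−0.63=0.37, mid=0.50; AND[min(a, b)] → w = 0.37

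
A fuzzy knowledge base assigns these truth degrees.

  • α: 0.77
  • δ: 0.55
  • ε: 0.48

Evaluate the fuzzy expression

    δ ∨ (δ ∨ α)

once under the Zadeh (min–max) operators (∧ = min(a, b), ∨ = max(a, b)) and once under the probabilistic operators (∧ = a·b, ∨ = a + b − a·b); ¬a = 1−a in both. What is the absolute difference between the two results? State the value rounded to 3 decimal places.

0.183

Under Zadeh (min–max):
  δ ∨ α = max(a, b) on (0.55, 0.77) = 0.77
  δ ∨ (δ ∨ α) = max(a, b) on (0.55, 0.77) = 0.77
  → value = 0.7700
Under probabilistic:
  δ ∨ α = a + b − a·b on (0.5500, 0.7700) = 0.8965
  δ ∨ (δ ∨ α) = a + b − a·b on (0.5500, 0.8965) = 0.9534
  → value = 0.9534
|0.7700 − 0.9534| = 0.183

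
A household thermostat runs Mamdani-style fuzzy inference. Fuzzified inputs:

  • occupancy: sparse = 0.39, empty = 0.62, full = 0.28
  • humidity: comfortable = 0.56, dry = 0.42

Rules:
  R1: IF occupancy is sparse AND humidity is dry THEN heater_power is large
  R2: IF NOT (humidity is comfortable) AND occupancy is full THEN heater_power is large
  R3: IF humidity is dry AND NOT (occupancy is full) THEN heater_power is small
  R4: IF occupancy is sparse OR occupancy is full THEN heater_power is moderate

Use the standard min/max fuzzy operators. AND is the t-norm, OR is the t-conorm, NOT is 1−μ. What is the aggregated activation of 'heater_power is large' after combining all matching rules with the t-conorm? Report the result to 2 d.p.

R1: sparse=0.39, dry=0.42; AND[min(a, b)] → w = 0.39
R2: ¬comfortable=1−0.56=0.44, full=0.28; AND[min(a, b)] → w = 0.28
R3: dry=0.42, ¬full=1−0.28=0.72; AND[min(a, b)] → w = 0.42
R4: sparse=0.39, full=0.28; OR[max(a, b)] → w = 0.39
Rules with consequent 'large': {R1, R2} → strengths 0.39, 0.28
Aggregate via t-conorm [max(a, b)]: 0.39

0.39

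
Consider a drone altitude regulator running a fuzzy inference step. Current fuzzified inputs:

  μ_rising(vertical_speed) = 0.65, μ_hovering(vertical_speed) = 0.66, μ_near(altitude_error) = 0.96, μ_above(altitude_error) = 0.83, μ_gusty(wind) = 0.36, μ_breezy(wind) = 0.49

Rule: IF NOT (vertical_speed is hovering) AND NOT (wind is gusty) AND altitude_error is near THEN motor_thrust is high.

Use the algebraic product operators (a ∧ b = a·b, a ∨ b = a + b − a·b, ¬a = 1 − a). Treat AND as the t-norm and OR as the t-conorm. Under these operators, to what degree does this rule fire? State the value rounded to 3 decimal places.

0.209

firing strength: ¬hovering=1−0.66=0.34, ¬gusty=1−0.36=0.64, near=0.96; AND[a·b] → w = 0.2089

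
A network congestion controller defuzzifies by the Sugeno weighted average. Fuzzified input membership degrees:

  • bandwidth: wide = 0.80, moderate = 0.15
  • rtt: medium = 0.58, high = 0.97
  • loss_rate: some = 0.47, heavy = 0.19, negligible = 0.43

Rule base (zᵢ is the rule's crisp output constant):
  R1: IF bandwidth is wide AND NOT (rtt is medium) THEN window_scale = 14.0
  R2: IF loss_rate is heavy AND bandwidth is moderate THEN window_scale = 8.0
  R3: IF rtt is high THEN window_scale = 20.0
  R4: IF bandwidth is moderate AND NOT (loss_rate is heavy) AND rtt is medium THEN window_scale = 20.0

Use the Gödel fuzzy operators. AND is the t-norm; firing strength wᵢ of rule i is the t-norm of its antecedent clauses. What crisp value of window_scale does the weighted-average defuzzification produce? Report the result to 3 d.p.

R1 (z=14.0): wide=0.80, ¬medium=1−0.58=0.42; AND[min(a, b)] → w = 0.42
R2 (z=8.0): heavy=0.19, moderate=0.15; AND[min(a, b)] → w = 0.15
R3 (z=20.0): high=0.97 → w = 0.97
R4 (z=20.0): moderate=0.15, ¬heavy=1−0.19=0.81, medium=0.58; AND[min(a, b)] → w = 0.15
Weighted average = (0.42·14.0 + 0.15·8.0 + 0.97·20.0 + 0.15·20.0) / (0.42 + 0.15 + 0.97 + 0.15)
  = 29.4800 / 1.6900 = 17.444

17.444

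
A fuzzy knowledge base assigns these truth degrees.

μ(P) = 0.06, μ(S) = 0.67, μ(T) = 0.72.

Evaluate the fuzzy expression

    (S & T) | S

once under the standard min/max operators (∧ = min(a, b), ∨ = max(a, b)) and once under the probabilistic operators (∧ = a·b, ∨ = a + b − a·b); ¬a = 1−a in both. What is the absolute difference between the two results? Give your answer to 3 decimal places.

0.159

Under standard min/max:
  S & T = min(a, b) on (0.67, 0.72) = 0.67
  (S & T) | S = max(a, b) on (0.67, 0.67) = 0.67
  → value = 0.6700
Under probabilistic:
  S & T = a·b on (0.6700, 0.7200) = 0.4824
  (S & T) | S = a + b − a·b on (0.4824, 0.6700) = 0.8292
  → value = 0.8292
|0.6700 − 0.8292| = 0.159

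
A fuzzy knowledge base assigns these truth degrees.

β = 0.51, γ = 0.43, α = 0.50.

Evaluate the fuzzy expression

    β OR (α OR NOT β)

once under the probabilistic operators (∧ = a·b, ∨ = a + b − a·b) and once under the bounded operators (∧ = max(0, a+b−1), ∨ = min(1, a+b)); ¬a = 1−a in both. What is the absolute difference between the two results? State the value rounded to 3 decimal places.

0.125

Under probabilistic:
  NOT β = 1 − 0.5100 = 0.4900
  α OR NOT β = a + b − a·b on (0.5000, 0.4900) = 0.7450
  β OR (α OR NOT β) = a + b − a·b on (0.5100, 0.7450) = 0.8750
  → value = 0.8750
Under bounded:
  NOT β = 1 − 0.51 = 0.49
  α OR NOT β = min(1, a+b) on (0.50, 0.49) = 0.99
  β OR (α OR NOT β) = min(1, a+b) on (0.51, 0.99) = 1.00
  → value = 1.0000
|0.8750 − 1.0000| = 0.125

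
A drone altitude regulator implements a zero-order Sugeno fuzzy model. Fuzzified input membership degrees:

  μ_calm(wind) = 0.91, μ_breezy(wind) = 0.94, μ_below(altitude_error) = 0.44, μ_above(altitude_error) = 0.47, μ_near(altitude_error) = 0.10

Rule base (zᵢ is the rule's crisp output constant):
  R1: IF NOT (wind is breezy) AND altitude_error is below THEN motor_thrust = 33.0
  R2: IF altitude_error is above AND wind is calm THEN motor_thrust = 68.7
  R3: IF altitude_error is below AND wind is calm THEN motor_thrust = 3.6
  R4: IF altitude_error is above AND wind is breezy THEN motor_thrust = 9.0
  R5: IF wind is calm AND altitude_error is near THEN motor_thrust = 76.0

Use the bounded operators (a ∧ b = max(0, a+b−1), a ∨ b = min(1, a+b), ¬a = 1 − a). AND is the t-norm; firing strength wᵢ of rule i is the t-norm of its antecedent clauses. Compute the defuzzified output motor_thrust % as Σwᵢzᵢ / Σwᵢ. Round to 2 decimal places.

27.67

R1 (z=33.0): ¬breezy=1−0.94=0.06, below=0.44; AND[max(0, a+b−1)] → w = 0.00
R2 (z=68.7): above=0.47, calm=0.91; AND[max(0, a+b−1)] → w = 0.38
R3 (z=3.6): below=0.44, calm=0.91; AND[max(0, a+b−1)] → w = 0.35
R4 (z=9.0): above=0.47, breezy=0.94; AND[max(0, a+b−1)] → w = 0.41
R5 (z=76.0): calm=0.91, near=0.10; AND[max(0, a+b−1)] → w = 0.01
Weighted average = (0.00·33.0 + 0.38·68.7 + 0.35·3.6 + 0.41·9.0 + 0.01·76.0) / (0.00 + 0.38 + 0.35 + 0.41 + 0.01)
  = 31.8160 / 1.1500 = 27.67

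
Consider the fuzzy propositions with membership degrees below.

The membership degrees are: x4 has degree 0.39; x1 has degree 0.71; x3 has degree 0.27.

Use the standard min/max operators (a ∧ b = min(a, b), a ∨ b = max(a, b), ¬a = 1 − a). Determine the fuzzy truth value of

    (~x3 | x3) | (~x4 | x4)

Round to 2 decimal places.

~x3 = 1 − 0.27 = 0.73
~x3 | x3 = max(a, b) on (0.73, 0.27) = 0.73
~x4 = 1 − 0.39 = 0.61
~x4 | x4 = max(a, b) on (0.61, 0.39) = 0.61
(~x3 | x3) | (~x4 | x4) = max(a, b) on (0.73, 0.61) = 0.73

0.73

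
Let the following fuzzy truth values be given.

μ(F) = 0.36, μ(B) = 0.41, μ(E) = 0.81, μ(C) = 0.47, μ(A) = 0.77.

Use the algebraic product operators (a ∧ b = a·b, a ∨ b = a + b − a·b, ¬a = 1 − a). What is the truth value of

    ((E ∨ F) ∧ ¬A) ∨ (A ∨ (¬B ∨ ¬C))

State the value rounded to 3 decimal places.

0.965

E ∨ F = a + b − a·b on (0.8100, 0.3600) = 0.8784
¬A = 1 − 0.7700 = 0.2300
(E ∨ F) ∧ ¬A = a·b on (0.8784, 0.2300) = 0.2020
¬B = 1 − 0.4100 = 0.5900
¬C = 1 − 0.4700 = 0.5300
¬B ∨ ¬C = a + b − a·b on (0.5900, 0.5300) = 0.8073
A ∨ (¬B ∨ ¬C) = a + b − a·b on (0.7700, 0.8073) = 0.9557
((E ∨ F) ∧ ¬A) ∨ (A ∨ (¬B ∨ ¬C)) = a + b − a·b on (0.2020, 0.9557) = 0.9646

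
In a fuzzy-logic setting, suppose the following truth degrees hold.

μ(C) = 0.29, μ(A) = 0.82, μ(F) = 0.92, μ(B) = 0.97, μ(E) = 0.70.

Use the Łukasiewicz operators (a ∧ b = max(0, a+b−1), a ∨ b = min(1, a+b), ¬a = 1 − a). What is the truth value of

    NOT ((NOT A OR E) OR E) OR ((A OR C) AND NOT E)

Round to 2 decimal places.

0.30

NOT A = 1 − 0.82 = 0.18
NOT A OR E = min(1, a+b) on (0.18, 0.70) = 0.88
(NOT A OR E) OR E = min(1, a+b) on (0.88, 0.70) = 1.00
NOT ((NOT A OR E) OR E) = 1 − 1.00 = 0.00
A OR C = min(1, a+b) on (0.82, 0.29) = 1.00
NOT E = 1 − 0.70 = 0.30
(A OR C) AND NOT E = max(0, a+b−1) on (1.00, 0.30) = 0.30
NOT ((NOT A OR E) OR E) OR ((A OR C) AND NOT E) = min(1, a+b) on (0.00, 0.30) = 0.30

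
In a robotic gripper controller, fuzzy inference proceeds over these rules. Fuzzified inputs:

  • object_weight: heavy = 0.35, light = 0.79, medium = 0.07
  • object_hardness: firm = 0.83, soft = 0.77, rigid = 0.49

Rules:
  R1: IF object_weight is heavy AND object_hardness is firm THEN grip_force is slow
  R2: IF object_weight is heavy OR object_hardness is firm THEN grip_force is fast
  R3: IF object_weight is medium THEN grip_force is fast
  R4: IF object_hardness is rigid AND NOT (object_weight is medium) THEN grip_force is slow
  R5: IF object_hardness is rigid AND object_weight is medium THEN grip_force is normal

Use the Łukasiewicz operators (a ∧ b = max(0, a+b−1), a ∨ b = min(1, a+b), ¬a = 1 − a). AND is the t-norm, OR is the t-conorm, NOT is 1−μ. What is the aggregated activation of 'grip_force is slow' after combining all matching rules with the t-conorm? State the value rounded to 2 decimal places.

0.60

R1: heavy=0.35, firm=0.83; AND[max(0, a+b−1)] → w = 0.18
R2: heavy=0.35, firm=0.83; OR[min(1, a+b)] → w = 1.00
R3: medium=0.07 → w = 0.07
R4: rigid=0.49, ¬medium=1−0.07=0.93; AND[max(0, a+b−1)] → w = 0.42
R5: rigid=0.49, medium=0.07; AND[max(0, a+b−1)] → w = 0.00
Rules with consequent 'slow': {R1, R4} → strengths 0.18, 0.42
Aggregate via t-conorm [min(1, a+b)]: 0.60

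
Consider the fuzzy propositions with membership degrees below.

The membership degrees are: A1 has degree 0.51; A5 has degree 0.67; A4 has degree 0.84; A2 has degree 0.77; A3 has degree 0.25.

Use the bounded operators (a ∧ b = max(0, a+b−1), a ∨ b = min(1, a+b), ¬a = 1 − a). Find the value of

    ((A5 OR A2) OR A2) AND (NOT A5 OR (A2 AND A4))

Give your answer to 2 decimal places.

0.94

A5 OR A2 = min(1, a+b) on (0.67, 0.77) = 1.00
(A5 OR A2) OR A2 = min(1, a+b) on (1.00, 0.77) = 1.00
NOT A5 = 1 − 0.67 = 0.33
A2 AND A4 = max(0, a+b−1) on (0.77, 0.84) = 0.61
NOT A5 OR (A2 AND A4) = min(1, a+b) on (0.33, 0.61) = 0.94
((A5 OR A2) OR A2) AND (NOT A5 OR (A2 AND A4)) = max(0, a+b−1) on (1.00, 0.94) = 0.94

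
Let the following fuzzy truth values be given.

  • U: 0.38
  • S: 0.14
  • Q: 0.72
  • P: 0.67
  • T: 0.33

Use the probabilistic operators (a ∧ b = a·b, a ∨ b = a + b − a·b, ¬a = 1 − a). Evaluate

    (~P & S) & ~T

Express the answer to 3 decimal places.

0.031

~P = 1 − 0.6700 = 0.3300
~P & S = a·b on (0.3300, 0.1400) = 0.0462
~T = 1 − 0.3300 = 0.6700
(~P & S) & ~T = a·b on (0.0462, 0.6700) = 0.0310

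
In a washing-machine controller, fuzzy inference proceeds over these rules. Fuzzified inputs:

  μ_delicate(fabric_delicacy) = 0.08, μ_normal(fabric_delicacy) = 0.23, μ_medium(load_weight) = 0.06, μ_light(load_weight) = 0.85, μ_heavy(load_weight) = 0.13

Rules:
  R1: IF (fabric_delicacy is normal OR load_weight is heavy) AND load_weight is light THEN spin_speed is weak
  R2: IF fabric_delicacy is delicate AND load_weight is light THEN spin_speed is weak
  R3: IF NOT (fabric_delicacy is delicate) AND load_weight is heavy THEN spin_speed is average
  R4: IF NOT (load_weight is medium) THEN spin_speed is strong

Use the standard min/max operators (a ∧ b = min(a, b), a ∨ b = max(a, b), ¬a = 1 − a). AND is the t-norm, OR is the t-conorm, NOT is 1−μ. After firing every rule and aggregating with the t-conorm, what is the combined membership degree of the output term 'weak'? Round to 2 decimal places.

R1: (normal=0.23 OR heavy=0.13) = 0.23; AND[min(a, b)] with light=0.85 → w = 0.23
R2: delicate=0.08, light=0.85; AND[min(a, b)] → w = 0.08
R3: ¬delicate=1−0.08=0.92, heavy=0.13; AND[min(a, b)] → w = 0.13
R4: ¬medium=1−0.06=0.94 → w = 0.94
Rules with consequent 'weak': {R1, R2} → strengths 0.23, 0.08
Aggregate via t-conorm [max(a, b)]: 0.23

0.23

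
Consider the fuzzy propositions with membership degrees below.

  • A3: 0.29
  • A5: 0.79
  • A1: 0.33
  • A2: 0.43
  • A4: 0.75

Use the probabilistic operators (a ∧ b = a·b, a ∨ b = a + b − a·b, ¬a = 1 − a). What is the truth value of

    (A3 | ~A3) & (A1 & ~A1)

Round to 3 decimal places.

~A3 = 1 − 0.2900 = 0.7100
A3 | ~A3 = a + b − a·b on (0.2900, 0.7100) = 0.7941
~A1 = 1 − 0.3300 = 0.6700
A1 & ~A1 = a·b on (0.3300, 0.6700) = 0.2211
(A3 | ~A3) & (A1 & ~A1) = a·b on (0.7941, 0.2211) = 0.1756

0.176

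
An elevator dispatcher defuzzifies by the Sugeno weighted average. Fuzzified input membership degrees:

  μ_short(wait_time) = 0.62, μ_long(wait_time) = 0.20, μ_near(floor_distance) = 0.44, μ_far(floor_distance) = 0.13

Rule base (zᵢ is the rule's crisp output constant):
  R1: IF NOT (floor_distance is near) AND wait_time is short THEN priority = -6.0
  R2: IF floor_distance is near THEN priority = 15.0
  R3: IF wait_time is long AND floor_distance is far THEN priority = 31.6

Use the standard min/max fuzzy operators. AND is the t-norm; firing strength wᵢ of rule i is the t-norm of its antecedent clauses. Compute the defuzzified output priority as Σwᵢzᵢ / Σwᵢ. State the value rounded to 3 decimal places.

R1 (z=-6.0): ¬near=1−0.44=0.56, short=0.62; AND[min(a, b)] → w = 0.56
R2 (z=15.0): near=0.44 → w = 0.44
R3 (z=31.6): long=0.20, far=0.13; AND[min(a, b)] → w = 0.13
Weighted average = (0.56·-6.0 + 0.44·15.0 + 0.13·31.6) / (0.56 + 0.44 + 0.13)
  = 7.3480 / 1.1300 = 6.503

6.503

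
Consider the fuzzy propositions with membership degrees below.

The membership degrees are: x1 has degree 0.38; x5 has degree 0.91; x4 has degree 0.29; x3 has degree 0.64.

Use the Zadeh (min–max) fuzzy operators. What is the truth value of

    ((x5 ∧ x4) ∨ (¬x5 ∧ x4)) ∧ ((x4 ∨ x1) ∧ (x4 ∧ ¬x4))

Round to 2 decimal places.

0.29

x5 ∧ x4 = min(a, b) on (0.91, 0.29) = 0.29
¬x5 = 1 − 0.91 = 0.09
¬x5 ∧ x4 = min(a, b) on (0.09, 0.29) = 0.09
(x5 ∧ x4) ∨ (¬x5 ∧ x4) = max(a, b) on (0.29, 0.09) = 0.29
x4 ∨ x1 = max(a, b) on (0.29, 0.38) = 0.38
¬x4 = 1 − 0.29 = 0.71
x4 ∧ ¬x4 = min(a, b) on (0.29, 0.71) = 0.29
(x4 ∨ x1) ∧ (x4 ∧ ¬x4) = min(a, b) on (0.38, 0.29) = 0.29
((x5 ∧ x4) ∨ (¬x5 ∧ x4)) ∧ ((x4 ∨ x1) ∧ (x4 ∧ ¬x4)) = min(a, b) on (0.29, 0.29) = 0.29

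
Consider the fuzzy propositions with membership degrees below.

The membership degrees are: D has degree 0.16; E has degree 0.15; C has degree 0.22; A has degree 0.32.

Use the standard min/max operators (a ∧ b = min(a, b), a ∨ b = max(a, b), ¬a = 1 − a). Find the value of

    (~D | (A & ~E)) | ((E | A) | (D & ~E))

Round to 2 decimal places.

0.84

~D = 1 − 0.16 = 0.84
~E = 1 − 0.15 = 0.85
A & ~E = min(a, b) on (0.32, 0.85) = 0.32
~D | (A & ~E) = max(a, b) on (0.84, 0.32) = 0.84
E | A = max(a, b) on (0.15, 0.32) = 0.32
~E = 1 − 0.15 = 0.85
D & ~E = min(a, b) on (0.16, 0.85) = 0.16
(E | A) | (D & ~E) = max(a, b) on (0.32, 0.16) = 0.32
(~D | (A & ~E)) | ((E | A) | (D & ~E)) = max(a, b) on (0.84, 0.32) = 0.84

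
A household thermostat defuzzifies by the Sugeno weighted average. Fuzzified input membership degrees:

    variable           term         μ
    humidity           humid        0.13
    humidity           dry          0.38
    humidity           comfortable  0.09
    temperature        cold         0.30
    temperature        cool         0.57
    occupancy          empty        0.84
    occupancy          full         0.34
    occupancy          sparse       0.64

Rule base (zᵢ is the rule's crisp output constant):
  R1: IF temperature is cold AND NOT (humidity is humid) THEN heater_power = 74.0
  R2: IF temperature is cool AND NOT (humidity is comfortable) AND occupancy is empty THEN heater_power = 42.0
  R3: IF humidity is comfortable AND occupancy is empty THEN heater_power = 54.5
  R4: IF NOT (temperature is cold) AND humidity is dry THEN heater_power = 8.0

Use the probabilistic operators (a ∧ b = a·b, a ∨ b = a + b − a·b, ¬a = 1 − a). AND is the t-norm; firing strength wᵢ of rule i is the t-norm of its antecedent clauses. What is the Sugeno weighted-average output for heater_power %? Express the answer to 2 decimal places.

R1 (z=74.0): cold=0.30, ¬humid=1−0.13=0.87; AND[a·b] → w = 0.2610
R2 (z=42.0): cool=0.57, ¬comfortable=1−0.09=0.91, empty=0.84; AND[a·b] → w = 0.4357
R3 (z=54.5): comfortable=0.09, empty=0.84; AND[a·b] → w = 0.0756
R4 (z=8.0): ¬cold=1−0.30=0.70, dry=0.38; AND[a·b] → w = 0.2660
Weighted average = (0.2610·74.0 + 0.4357·42.0 + 0.0756·54.5 + 0.2660·8.0) / (0.2610 + 0.4357 + 0.0756 + 0.2660)
  = 43.8619 / 1.0383 = 42.24

42.24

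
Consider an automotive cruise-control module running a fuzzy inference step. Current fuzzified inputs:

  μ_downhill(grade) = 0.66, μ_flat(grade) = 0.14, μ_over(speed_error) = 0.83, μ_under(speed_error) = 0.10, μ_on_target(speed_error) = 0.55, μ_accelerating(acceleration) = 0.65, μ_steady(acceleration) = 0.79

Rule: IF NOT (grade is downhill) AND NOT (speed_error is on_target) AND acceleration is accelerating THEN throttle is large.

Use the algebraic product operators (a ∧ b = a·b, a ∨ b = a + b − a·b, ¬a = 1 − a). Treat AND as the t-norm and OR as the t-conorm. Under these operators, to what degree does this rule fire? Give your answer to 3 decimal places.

0.099

firing strength: ¬downhill=1−0.66=0.34, ¬on_target=1−0.55=0.45, accelerating=0.65; AND[a·b] → w = 0.0994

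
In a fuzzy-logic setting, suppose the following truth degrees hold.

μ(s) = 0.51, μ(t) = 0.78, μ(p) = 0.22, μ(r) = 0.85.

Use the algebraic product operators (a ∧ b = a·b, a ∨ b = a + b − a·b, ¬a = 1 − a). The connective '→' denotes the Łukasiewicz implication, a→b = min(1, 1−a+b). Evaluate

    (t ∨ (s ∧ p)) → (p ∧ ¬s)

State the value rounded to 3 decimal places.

s ∧ p = a·b on (0.5100, 0.2200) = 0.1122
t ∨ (s ∧ p) = a + b − a·b on (0.7800, 0.1122) = 0.8047
¬s = 1 − 0.5100 = 0.4900
p ∧ ¬s = a·b on (0.2200, 0.4900) = 0.1078
(t ∨ (s ∧ p)) → (p ∧ ¬s)  [Łukasiewicz: min(1, 1−a+b)] with a=0.8047, b=0.1078 → 0.3031

0.303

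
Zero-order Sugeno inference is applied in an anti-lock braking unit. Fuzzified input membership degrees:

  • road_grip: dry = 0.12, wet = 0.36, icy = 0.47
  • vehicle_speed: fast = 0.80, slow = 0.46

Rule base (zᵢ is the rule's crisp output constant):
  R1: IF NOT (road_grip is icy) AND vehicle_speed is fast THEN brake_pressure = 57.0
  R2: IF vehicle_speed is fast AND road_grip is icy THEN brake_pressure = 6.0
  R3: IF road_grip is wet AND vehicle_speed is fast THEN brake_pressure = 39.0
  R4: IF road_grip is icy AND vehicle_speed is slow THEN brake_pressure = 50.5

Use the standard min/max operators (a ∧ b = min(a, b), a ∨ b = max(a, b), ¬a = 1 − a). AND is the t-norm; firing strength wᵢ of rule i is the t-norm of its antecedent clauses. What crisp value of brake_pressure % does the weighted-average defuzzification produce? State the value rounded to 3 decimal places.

R1 (z=57.0): ¬icy=1−0.47=0.53, fast=0.80; AND[min(a, b)] → w = 0.53
R2 (z=6.0): fast=0.80, icy=0.47; AND[min(a, b)] → w = 0.47
R3 (z=39.0): wet=0.36, fast=0.80; AND[min(a, b)] → w = 0.36
R4 (z=50.5): icy=0.47, slow=0.46; AND[min(a, b)] → w = 0.46
Weighted average = (0.53·57.0 + 0.47·6.0 + 0.36·39.0 + 0.46·50.5) / (0.53 + 0.47 + 0.36 + 0.46)
  = 70.3000 / 1.8200 = 38.626

38.626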